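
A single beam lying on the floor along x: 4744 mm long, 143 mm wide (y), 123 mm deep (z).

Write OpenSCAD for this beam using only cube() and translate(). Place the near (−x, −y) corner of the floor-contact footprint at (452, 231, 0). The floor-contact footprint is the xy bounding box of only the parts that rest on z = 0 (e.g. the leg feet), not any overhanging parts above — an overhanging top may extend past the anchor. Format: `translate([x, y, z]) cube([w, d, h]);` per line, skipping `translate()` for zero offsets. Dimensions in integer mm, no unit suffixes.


translate([452, 231, 0]) cube([4744, 143, 123]);


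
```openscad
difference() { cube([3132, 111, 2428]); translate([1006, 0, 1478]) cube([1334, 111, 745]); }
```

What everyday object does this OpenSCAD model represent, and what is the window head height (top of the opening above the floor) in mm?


A wall with a window opening. The window head height is 2223 mm.

A wall with a rectangular opening subtracted — a window. Sill at z = 1478, opening 745 mm tall, so the head is at 1478 + 745 = 2223 mm.


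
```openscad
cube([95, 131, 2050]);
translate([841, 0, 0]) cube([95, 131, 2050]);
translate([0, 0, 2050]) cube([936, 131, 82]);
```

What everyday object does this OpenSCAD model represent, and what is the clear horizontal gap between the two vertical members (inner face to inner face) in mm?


A door frame. The clear opening width is 746 mm.

Two 2050 mm tall posts with a header on top — a door frame. The left jamb is 95 mm wide at x = 0; the right jamb starts at x = 841. The clear opening is 841 − 95 = 746 mm.


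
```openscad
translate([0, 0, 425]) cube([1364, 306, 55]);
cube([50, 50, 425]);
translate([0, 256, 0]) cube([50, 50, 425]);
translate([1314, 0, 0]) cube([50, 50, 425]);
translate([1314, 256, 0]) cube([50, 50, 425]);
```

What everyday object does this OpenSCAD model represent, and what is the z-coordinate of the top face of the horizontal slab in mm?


A bench. The seat-top height is 480 mm.

A long slab on four corner posts — a bench. The slab sits at z = 425 with thickness 55, so the top is 425 + 55 = 480 mm.


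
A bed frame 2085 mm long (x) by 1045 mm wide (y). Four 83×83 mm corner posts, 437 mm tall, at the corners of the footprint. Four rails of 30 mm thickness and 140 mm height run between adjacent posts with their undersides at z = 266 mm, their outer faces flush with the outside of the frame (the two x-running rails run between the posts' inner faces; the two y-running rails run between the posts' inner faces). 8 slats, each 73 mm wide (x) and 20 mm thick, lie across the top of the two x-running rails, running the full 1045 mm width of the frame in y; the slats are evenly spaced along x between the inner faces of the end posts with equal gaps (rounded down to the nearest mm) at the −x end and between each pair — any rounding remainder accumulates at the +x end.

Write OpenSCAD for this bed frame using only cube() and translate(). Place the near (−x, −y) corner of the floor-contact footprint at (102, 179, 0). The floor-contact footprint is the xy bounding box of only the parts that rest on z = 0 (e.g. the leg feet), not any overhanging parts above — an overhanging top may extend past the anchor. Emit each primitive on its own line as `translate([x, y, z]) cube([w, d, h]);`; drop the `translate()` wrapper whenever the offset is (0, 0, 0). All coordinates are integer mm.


translate([102, 179, 0]) cube([83, 83, 437]);
translate([102, 1141, 0]) cube([83, 83, 437]);
translate([2104, 179, 0]) cube([83, 83, 437]);
translate([2104, 1141, 0]) cube([83, 83, 437]);
translate([185, 179, 266]) cube([1919, 30, 140]);
translate([185, 1194, 266]) cube([1919, 30, 140]);
translate([102, 262, 266]) cube([30, 879, 140]);
translate([2157, 262, 266]) cube([30, 879, 140]);
translate([333, 179, 406]) cube([73, 1045, 20]);
translate([554, 179, 406]) cube([73, 1045, 20]);
translate([775, 179, 406]) cube([73, 1045, 20]);
translate([996, 179, 406]) cube([73, 1045, 20]);
translate([1217, 179, 406]) cube([73, 1045, 20]);
translate([1438, 179, 406]) cube([73, 1045, 20]);
translate([1659, 179, 406]) cube([73, 1045, 20]);
translate([1880, 179, 406]) cube([73, 1045, 20]);


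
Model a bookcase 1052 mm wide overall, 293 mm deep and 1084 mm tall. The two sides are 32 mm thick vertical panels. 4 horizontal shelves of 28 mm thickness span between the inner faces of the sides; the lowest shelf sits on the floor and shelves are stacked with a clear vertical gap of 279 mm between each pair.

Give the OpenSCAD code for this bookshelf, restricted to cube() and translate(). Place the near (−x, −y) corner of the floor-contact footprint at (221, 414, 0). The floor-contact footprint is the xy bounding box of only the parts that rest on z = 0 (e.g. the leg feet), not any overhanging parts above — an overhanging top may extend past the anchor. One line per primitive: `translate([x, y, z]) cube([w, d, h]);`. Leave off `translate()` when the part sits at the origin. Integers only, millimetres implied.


translate([221, 414, 0]) cube([32, 293, 1084]);
translate([1241, 414, 0]) cube([32, 293, 1084]);
translate([253, 414, 0]) cube([988, 293, 28]);
translate([253, 414, 307]) cube([988, 293, 28]);
translate([253, 414, 614]) cube([988, 293, 28]);
translate([253, 414, 921]) cube([988, 293, 28]);


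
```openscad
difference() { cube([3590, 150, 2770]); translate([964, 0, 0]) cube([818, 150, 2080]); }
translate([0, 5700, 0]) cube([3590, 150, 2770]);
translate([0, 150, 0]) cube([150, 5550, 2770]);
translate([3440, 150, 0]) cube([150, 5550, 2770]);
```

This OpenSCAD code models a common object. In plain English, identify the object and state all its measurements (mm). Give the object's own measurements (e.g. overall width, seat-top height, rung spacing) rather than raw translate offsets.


A single room: four walls, each 2770 mm tall and 150 mm thick, enclosing an outside footprint 3590×5850 mm (x × y), no floor or roof. The front and back walls (−y and +y sides) run the full x-width; the side walls fit between their inner faces. A door opening 818 mm wide and 2080 mm tall is cut through the front wall from the floor up, its −x edge 964 mm from the wall's −x end.


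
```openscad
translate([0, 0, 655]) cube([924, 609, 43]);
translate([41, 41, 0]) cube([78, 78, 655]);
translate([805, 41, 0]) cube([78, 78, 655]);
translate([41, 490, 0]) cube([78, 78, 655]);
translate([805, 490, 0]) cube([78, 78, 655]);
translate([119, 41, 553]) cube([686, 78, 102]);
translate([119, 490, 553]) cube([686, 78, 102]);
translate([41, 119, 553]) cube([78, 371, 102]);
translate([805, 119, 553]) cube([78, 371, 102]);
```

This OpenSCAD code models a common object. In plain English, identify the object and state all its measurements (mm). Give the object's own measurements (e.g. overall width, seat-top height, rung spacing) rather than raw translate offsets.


A rectangular dining table. The top is 924×609×43 mm with its upper surface at z = 698 mm. It stands on four 78×78 mm square legs, each inset 41 mm from the nearest pair of top edges, running from the floor to the underside of the top. Four apron rails, 78 mm thick and 102 mm tall, run between adjacent legs with their top edges flush with the underside of the top and their outer faces flush with the legs' outer faces.


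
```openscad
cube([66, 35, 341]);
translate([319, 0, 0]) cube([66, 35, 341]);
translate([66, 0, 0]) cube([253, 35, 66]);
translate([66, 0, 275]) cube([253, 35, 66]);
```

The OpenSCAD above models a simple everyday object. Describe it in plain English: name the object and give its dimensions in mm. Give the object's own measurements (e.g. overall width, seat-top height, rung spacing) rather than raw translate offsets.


A rectangular picture frame lying in the x–z plane (depth along y). The opening is 253 mm wide (x) by 209 mm tall (z), surrounded by a border 66 mm wide on all four sides. The frame is 35 mm deep and is made of two full-height vertical stiles with two horizontal rails fitted between them.


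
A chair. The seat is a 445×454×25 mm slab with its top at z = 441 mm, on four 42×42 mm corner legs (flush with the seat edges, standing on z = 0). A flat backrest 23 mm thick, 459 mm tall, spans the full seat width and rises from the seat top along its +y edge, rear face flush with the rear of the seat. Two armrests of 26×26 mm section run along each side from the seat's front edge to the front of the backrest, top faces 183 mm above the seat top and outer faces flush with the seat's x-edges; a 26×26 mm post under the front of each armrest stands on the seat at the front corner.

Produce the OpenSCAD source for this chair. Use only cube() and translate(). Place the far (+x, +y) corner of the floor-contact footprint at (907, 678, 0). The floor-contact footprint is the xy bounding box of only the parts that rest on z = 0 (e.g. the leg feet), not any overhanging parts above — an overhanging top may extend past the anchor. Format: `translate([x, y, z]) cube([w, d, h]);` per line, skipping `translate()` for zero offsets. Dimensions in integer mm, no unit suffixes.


translate([462, 224, 416]) cube([445, 454, 25]);
translate([462, 224, 0]) cube([42, 42, 416]);
translate([865, 224, 0]) cube([42, 42, 416]);
translate([462, 636, 0]) cube([42, 42, 416]);
translate([865, 636, 0]) cube([42, 42, 416]);
translate([462, 655, 441]) cube([445, 23, 459]);
translate([462, 224, 598]) cube([26, 431, 26]);
translate([881, 224, 598]) cube([26, 431, 26]);
translate([462, 224, 441]) cube([26, 26, 157]);
translate([881, 224, 441]) cube([26, 26, 157]);


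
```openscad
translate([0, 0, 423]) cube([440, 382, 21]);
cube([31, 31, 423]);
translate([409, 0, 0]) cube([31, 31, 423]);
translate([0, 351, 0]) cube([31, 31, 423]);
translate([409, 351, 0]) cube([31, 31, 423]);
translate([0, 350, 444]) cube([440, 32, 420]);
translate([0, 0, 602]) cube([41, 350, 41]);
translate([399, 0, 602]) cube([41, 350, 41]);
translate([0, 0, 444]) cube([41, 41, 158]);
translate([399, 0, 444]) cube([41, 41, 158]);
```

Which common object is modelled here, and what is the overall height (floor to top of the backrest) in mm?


A chair. The overall height is 864 mm.

A slab on four corner posts with a tall panel at the back — a chair. The seat slab sits at z = 423 with thickness 21, and the 420 mm backrest starts at the seat top, so the overall height is 423 + 21 + 420 = 864 mm.


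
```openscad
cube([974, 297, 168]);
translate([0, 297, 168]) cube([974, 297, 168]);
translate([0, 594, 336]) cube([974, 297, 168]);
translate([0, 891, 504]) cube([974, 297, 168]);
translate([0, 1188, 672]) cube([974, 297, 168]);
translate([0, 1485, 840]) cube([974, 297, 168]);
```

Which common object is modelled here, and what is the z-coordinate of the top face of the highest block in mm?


A staircase. The total rise is 1008 mm.

6 identical blocks, each offset up and back from the previous — a staircase. Each step is 168 mm tall and there are 6 of them, so the total rise is 6 × 168 = 1008 mm.


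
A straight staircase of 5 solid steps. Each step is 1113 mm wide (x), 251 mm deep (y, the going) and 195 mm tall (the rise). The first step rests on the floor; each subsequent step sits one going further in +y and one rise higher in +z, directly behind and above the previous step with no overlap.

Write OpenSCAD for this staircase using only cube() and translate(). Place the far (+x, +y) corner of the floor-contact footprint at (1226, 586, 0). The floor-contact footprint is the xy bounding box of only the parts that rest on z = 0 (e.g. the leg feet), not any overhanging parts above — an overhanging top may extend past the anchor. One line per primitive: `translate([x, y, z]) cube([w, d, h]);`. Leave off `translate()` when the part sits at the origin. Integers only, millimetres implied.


translate([113, 335, 0]) cube([1113, 251, 195]);
translate([113, 586, 195]) cube([1113, 251, 195]);
translate([113, 837, 390]) cube([1113, 251, 195]);
translate([113, 1088, 585]) cube([1113, 251, 195]);
translate([113, 1339, 780]) cube([1113, 251, 195]);


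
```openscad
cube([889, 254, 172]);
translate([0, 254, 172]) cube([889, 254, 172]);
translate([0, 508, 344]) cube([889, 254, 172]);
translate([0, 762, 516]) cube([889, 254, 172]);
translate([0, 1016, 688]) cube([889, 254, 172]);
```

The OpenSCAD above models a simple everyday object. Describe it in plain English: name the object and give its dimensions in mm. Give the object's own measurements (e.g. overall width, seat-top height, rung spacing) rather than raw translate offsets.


A straight staircase of 5 solid steps. Each step is 889 mm wide (x), 254 mm deep (y, the going) and 172 mm tall (the rise). The first step rests on the floor; each subsequent step sits one going further in +y and one rise higher in +z, directly behind and above the previous step with no overlap.


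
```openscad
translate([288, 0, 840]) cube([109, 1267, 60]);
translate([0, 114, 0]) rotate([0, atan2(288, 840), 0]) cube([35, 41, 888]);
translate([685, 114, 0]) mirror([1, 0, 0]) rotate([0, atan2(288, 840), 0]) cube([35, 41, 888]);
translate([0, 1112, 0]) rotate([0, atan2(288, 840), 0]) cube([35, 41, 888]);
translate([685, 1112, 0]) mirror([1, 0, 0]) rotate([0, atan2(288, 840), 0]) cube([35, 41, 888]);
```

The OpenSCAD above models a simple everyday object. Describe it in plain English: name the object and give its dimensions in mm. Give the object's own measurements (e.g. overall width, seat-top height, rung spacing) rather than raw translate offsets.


A sawhorse. A 109×1267×60 mm beam (x, y, z) sits on two A-frame leg pairs. Each pair is two raked legs of 35×41 mm section (41 mm along y) splaying symmetrically in x. Each leg rises 840 mm vertically over 288 mm of horizontal reach and is 888 mm long along its own axis. Every leg's outer bottom edge rests on the floor and its outer top edge meets a bottom edge of the beam — the left legs (tilting toward +x) meet the beam's −x bottom edge, the right legs (their mirror images, tilting toward −x) meet its +x bottom edge — so the leg tops tuck under the beam, the beam's underside is 840 mm above the floor, and the feet are 685 mm apart outside-to-outside with the beam centred between them. The two leg pairs are set in 114 mm from either end of the beam.


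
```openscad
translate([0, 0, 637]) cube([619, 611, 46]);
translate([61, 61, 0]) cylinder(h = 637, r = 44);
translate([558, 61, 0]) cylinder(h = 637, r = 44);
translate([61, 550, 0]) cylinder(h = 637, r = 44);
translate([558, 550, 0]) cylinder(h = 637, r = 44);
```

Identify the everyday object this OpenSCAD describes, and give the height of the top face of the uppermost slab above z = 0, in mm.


A table. The table height is 683 mm.

A 619×611×46 slab sits at z = 637 on four Ø88 mm round legs — a table. The top surface is at 637 + 46 = 683 mm.


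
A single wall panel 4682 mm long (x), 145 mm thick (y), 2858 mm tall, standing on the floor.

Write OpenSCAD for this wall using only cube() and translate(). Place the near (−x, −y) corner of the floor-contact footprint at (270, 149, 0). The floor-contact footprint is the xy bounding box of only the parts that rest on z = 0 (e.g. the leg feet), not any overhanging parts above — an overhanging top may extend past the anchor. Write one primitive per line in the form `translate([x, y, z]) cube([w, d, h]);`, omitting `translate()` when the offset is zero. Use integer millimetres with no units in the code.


translate([270, 149, 0]) cube([4682, 145, 2858]);


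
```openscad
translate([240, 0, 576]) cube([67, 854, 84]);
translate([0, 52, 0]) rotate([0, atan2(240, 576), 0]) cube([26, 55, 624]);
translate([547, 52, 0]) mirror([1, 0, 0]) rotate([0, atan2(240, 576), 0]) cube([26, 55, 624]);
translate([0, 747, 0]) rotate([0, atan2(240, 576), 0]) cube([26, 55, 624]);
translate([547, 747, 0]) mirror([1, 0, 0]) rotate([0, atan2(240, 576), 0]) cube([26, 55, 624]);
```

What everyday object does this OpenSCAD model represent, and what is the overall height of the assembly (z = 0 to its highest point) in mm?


A sawhorse. The overall height is 660 mm.

A beam across two mirrored pairs of raked legs — a sawhorse. The beam's underside is at z = 576 (matching the legs' vertical rise in atan2(240, 576)) and the beam is 84 mm tall, so its top is at 576 + 84 = 660 mm. The raked legs top out at the beam's underside, so that is the highest point.


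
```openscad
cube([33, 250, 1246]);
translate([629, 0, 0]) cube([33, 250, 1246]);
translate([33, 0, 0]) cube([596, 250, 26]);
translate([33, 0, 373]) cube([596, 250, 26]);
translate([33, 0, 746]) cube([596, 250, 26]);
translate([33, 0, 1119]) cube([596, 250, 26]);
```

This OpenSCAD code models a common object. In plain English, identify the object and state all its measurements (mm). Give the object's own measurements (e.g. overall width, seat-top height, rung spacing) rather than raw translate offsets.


An open bookshelf. Two side panels, each 33 mm thick, 250 mm deep and 1246 mm tall, stand 662 mm apart (outside-to-outside). Between them sit 4 shelves, each 26 mm thick and 250 mm deep, spanning the full gap between the sides. The bottom shelf rests on the floor (its underside at z = 0) and the clear gap between one shelf's top and the next shelf's underside is 347 mm.


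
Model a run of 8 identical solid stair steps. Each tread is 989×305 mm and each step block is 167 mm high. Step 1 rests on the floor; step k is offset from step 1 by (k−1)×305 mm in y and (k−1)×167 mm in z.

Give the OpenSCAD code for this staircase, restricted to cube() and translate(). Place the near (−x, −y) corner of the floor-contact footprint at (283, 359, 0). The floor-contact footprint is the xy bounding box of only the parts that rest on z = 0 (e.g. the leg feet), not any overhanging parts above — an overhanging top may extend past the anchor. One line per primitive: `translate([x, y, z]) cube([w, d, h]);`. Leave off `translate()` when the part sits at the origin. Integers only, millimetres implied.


translate([283, 359, 0]) cube([989, 305, 167]);
translate([283, 664, 167]) cube([989, 305, 167]);
translate([283, 969, 334]) cube([989, 305, 167]);
translate([283, 1274, 501]) cube([989, 305, 167]);
translate([283, 1579, 668]) cube([989, 305, 167]);
translate([283, 1884, 835]) cube([989, 305, 167]);
translate([283, 2189, 1002]) cube([989, 305, 167]);
translate([283, 2494, 1169]) cube([989, 305, 167]);


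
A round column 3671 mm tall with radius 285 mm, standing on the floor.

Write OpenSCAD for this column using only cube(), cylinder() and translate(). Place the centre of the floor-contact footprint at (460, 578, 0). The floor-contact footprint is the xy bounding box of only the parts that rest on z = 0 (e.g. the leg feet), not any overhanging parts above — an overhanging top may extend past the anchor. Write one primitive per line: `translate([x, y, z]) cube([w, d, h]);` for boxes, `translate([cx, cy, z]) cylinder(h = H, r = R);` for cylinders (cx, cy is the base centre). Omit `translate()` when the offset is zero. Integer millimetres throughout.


translate([460, 578, 0]) cylinder(h = 3671, r = 285);


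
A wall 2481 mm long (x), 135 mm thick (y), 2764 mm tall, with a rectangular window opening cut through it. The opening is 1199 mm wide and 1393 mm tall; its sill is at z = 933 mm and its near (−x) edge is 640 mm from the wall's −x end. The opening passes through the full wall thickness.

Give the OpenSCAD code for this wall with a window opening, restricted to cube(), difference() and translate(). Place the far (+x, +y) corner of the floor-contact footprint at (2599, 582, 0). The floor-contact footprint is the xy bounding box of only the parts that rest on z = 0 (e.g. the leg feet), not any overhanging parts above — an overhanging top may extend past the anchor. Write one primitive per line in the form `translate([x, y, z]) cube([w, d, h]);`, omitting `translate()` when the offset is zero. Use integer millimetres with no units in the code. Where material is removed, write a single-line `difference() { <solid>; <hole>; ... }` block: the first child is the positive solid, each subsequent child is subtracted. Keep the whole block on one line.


difference() { translate([118, 447, 0]) cube([2481, 135, 2764]); translate([758, 447, 933]) cube([1199, 135, 1393]); }


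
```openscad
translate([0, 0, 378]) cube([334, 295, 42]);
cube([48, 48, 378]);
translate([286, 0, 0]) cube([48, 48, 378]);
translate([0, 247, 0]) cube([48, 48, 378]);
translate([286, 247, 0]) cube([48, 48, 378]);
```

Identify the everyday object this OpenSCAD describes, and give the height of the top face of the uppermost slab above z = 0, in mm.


A stool. The seat height is 420 mm.

A 334×295×42 slab at z = 378 on four corner posts — a stool. The seat top is 378 + 42 = 420 mm.


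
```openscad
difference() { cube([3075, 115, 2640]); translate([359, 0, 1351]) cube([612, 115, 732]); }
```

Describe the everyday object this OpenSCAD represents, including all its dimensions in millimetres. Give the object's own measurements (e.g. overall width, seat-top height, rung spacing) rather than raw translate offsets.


A wall 3075 mm long (x), 115 mm thick (y), 2640 mm tall, with a rectangular window opening cut through it. The opening is 612 mm wide and 732 mm tall; its sill is at z = 1351 mm and its near (−x) edge is 359 mm from the wall's −x end. The opening passes through the full wall thickness.


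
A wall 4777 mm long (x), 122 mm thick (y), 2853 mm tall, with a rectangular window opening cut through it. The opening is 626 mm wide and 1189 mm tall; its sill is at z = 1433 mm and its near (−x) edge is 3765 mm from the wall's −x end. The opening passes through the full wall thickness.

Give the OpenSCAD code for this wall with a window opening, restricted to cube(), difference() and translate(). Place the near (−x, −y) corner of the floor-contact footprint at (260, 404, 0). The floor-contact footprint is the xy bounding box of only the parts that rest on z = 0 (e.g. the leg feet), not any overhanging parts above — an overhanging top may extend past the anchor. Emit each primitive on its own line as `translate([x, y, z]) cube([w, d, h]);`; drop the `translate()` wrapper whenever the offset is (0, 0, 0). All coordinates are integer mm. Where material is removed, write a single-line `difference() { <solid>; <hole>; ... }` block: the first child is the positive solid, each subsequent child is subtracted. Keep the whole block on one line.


difference() { translate([260, 404, 0]) cube([4777, 122, 2853]); translate([4025, 404, 1433]) cube([626, 122, 1189]); }


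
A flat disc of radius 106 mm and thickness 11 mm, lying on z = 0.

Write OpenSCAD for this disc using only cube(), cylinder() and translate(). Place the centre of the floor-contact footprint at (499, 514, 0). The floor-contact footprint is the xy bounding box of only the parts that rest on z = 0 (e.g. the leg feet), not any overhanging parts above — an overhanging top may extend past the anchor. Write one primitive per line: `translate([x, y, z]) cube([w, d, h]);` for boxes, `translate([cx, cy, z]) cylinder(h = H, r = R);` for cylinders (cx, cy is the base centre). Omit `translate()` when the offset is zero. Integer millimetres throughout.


translate([499, 514, 0]) cylinder(h = 11, r = 106);


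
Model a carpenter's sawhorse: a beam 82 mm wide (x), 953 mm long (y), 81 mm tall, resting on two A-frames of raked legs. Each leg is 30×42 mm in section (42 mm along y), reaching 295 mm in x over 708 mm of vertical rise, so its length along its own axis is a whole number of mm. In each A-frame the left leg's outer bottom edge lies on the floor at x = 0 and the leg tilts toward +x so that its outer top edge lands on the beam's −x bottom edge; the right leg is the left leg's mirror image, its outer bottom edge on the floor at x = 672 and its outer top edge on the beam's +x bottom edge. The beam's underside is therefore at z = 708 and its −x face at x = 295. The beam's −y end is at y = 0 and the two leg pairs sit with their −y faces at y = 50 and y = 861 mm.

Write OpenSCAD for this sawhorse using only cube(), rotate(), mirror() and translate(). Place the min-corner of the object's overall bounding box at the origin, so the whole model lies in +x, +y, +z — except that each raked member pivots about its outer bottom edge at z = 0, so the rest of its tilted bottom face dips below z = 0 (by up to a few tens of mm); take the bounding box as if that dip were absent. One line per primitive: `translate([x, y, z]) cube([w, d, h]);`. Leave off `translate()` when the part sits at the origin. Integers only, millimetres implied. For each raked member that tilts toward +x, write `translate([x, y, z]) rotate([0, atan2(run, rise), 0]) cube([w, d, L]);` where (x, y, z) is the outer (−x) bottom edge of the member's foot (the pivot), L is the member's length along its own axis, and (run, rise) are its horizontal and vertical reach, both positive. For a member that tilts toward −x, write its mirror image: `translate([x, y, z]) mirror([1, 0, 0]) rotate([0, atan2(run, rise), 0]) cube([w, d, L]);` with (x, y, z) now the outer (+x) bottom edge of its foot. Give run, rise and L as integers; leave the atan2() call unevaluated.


// leg length = √(295² + 708²) = 767
// right-leg outer foot x = 2·295 + 82 = 672
// beam min-corner = (295, 0, 708)
translate([295, 0, 708]) cube([82, 953, 81]);
translate([0, 50, 0]) rotate([0, atan2(295, 708), 0]) cube([30, 42, 767]);
translate([672, 50, 0]) mirror([1, 0, 0]) rotate([0, atan2(295, 708), 0]) cube([30, 42, 767]);
translate([0, 861, 0]) rotate([0, atan2(295, 708), 0]) cube([30, 42, 767]);
translate([672, 861, 0]) mirror([1, 0, 0]) rotate([0, atan2(295, 708), 0]) cube([30, 42, 767]);


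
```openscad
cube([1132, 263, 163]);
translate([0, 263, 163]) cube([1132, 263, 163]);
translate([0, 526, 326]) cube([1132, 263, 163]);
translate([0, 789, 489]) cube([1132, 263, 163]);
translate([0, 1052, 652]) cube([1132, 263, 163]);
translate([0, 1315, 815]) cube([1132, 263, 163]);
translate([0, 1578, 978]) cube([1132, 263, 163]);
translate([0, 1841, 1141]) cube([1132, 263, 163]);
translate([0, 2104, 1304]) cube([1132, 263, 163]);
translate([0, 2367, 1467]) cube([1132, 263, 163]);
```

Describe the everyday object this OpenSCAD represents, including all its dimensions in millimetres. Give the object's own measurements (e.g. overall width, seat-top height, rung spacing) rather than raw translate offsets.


A straight staircase of 10 solid steps. Each step is 1132 mm wide (x), 263 mm deep (y, the going) and 163 mm tall (the rise). The first step rests on the floor; each subsequent step sits one going further in +y and one rise higher in +z, directly behind and above the previous step with no overlap.


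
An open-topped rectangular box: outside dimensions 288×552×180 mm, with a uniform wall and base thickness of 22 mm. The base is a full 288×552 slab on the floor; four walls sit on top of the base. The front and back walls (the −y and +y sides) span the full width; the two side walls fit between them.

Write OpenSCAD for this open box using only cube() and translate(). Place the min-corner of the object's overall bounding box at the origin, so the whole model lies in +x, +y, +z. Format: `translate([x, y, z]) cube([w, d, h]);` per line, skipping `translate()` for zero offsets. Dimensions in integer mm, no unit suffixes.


cube([288, 552, 22]);
translate([0, 0, 22]) cube([288, 22, 158]);
translate([0, 530, 22]) cube([288, 22, 158]);
translate([0, 22, 22]) cube([22, 508, 158]);
translate([266, 22, 22]) cube([22, 508, 158]);


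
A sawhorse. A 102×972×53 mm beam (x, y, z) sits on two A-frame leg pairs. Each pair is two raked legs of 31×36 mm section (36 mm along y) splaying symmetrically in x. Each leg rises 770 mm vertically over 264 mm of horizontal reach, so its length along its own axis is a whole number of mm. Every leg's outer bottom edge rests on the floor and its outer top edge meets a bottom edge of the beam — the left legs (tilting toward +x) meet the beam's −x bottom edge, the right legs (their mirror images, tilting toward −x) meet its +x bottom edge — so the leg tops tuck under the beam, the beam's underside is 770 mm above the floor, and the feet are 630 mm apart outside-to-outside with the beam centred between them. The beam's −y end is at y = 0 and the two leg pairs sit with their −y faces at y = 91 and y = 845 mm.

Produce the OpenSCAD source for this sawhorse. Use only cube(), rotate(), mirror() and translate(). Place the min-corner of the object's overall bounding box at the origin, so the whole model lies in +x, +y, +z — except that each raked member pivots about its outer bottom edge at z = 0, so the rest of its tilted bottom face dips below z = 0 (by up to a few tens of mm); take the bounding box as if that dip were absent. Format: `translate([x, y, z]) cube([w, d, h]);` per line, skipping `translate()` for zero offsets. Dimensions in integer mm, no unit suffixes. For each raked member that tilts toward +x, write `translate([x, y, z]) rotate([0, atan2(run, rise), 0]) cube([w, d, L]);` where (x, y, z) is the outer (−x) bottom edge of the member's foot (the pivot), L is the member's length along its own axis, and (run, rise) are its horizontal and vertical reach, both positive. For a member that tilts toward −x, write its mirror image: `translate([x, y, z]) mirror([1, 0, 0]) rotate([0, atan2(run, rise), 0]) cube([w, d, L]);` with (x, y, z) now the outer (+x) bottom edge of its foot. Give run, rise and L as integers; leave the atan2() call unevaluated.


translate([264, 0, 770]) cube([102, 972, 53]);
translate([0, 91, 0]) rotate([0, atan2(264, 770), 0]) cube([31, 36, 814]);
translate([630, 91, 0]) mirror([1, 0, 0]) rotate([0, atan2(264, 770), 0]) cube([31, 36, 814]);
translate([0, 845, 0]) rotate([0, atan2(264, 770), 0]) cube([31, 36, 814]);
translate([630, 845, 0]) mirror([1, 0, 0]) rotate([0, atan2(264, 770), 0]) cube([31, 36, 814]);


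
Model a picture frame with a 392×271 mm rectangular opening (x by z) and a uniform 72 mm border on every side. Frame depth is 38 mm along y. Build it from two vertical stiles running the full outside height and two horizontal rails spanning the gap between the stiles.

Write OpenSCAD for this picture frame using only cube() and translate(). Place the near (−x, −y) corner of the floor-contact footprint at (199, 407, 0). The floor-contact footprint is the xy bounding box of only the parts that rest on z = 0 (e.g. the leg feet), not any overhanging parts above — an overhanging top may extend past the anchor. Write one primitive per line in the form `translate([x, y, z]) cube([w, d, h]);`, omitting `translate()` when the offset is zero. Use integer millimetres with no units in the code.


translate([199, 407, 0]) cube([72, 38, 415]);
translate([663, 407, 0]) cube([72, 38, 415]);
translate([271, 407, 0]) cube([392, 38, 72]);
translate([271, 407, 343]) cube([392, 38, 72]);


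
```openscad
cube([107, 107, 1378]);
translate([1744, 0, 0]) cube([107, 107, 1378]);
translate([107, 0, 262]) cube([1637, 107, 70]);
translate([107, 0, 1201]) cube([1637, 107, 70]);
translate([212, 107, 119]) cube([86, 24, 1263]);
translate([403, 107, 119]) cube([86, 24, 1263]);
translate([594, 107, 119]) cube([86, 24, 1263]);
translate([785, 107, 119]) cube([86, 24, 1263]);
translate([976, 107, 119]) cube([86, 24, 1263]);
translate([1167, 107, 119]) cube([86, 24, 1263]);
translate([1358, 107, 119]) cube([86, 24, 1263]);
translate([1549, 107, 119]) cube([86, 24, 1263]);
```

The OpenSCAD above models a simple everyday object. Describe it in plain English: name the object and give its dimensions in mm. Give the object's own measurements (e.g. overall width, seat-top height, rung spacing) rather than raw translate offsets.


A fence section. Two 107×107 mm posts, 1378 mm tall, stand on the floor with a clear span of 1637 mm between their inner faces. Two horizontal rails of 107×70 mm section span the gap between the posts with their undersides at z = 262 mm and z = 1201 mm, flush with the posts' −y face. 8 pickets, each 86 mm wide, 24 mm thick and 1263 mm tall, are fixed to the +y face of the rails with their bottoms at z = 119 mm, spaced across the span with a 105 mm gap after the −x post and between neighbouring pickets, with 109 mm left before the +x post.


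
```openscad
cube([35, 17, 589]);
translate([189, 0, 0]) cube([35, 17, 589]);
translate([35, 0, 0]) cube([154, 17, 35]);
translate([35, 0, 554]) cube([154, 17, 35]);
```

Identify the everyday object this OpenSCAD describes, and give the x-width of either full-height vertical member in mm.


A picture frame. The border width is 35 mm.

Four thin pieces enclosing a rectangular opening — a picture frame. The two full-height stiles are 589 mm tall; the top rail sits at z = 554 and is 35 mm tall, so the border above the opening is 589 − 554 = 35 mm, matching the stile x-width.


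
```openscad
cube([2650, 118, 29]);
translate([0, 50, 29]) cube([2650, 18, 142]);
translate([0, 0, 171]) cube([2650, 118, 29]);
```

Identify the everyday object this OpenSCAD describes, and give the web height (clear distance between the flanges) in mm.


An I-beam. The web height is 142 mm.

Two wide flanges with a thin centred web — an I-beam. Overall 200 mm minus two 29 mm flanges gives a web of 200 − 2·29 = 142 mm.


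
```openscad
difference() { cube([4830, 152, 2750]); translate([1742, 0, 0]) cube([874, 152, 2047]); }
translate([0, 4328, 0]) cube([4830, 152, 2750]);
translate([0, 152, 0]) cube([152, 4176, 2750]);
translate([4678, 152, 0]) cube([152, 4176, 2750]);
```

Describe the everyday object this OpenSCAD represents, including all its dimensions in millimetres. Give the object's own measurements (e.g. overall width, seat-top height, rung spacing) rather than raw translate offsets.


A single room: four walls, each 2750 mm tall and 152 mm thick, enclosing an outside footprint 4830×4480 mm (x × y), no floor or roof. The front and back walls (−y and +y sides) run the full x-width; the side walls fit between their inner faces. A door opening 874 mm wide and 2047 mm tall is cut through the front wall from the floor up, its −x edge 1742 mm from the wall's −x end.


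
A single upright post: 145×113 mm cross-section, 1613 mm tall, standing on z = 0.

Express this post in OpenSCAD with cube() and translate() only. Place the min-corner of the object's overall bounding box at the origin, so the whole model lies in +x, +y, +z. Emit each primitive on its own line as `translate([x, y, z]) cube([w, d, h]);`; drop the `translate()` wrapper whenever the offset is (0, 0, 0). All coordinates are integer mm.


cube([145, 113, 1613]);


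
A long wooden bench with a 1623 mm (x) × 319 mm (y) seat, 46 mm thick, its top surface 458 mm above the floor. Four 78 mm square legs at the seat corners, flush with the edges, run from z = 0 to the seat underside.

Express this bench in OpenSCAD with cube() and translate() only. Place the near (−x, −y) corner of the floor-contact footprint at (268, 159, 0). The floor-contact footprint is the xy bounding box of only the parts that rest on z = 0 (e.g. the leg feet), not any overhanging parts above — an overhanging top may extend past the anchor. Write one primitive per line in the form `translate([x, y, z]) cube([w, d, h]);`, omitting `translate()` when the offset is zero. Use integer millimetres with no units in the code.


// leg_h = 458 − 46 = 412
translate([268, 159, 412]) cube([1623, 319, 46]);
translate([268, 159, 0]) cube([78, 78, 412]);
translate([268, 400, 0]) cube([78, 78, 412]);
translate([1813, 159, 0]) cube([78, 78, 412]);
translate([1813, 400, 0]) cube([78, 78, 412]);


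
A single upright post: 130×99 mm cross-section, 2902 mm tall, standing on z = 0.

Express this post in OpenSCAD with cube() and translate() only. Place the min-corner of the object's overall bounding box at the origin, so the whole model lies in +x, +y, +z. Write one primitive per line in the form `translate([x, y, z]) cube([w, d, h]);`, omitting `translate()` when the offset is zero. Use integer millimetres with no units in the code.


cube([130, 99, 2902]);


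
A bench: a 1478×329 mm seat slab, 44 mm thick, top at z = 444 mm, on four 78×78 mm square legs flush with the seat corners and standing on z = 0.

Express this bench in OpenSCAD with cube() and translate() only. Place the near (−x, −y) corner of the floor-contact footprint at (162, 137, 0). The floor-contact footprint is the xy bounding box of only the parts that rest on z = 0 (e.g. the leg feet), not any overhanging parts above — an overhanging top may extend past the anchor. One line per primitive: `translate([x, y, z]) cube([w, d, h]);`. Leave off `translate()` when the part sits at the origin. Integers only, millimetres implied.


// leg_h = 444 − 44 = 400
translate([162, 137, 400]) cube([1478, 329, 44]);
translate([162, 137, 0]) cube([78, 78, 400]);
translate([162, 388, 0]) cube([78, 78, 400]);
translate([1562, 137, 0]) cube([78, 78, 400]);
translate([1562, 388, 0]) cube([78, 78, 400]);


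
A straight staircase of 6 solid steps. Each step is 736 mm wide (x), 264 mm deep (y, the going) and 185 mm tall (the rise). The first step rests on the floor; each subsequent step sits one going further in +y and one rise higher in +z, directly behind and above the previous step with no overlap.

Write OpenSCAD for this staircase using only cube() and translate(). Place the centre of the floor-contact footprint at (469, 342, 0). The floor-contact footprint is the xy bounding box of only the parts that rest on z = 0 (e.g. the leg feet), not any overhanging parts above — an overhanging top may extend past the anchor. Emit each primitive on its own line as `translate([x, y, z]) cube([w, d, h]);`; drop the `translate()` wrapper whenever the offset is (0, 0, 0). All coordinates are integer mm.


translate([101, 210, 0]) cube([736, 264, 185]);
translate([101, 474, 185]) cube([736, 264, 185]);
translate([101, 738, 370]) cube([736, 264, 185]);
translate([101, 1002, 555]) cube([736, 264, 185]);
translate([101, 1266, 740]) cube([736, 264, 185]);
translate([101, 1530, 925]) cube([736, 264, 185]);


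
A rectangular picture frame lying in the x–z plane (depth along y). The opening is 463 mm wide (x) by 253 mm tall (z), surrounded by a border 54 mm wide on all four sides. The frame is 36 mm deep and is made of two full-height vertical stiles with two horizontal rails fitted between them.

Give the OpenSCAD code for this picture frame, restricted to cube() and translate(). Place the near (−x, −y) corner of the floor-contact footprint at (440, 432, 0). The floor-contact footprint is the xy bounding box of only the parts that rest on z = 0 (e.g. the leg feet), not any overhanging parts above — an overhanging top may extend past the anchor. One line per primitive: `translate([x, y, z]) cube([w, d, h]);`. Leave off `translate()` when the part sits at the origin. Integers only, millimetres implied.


translate([440, 432, 0]) cube([54, 36, 361]);
translate([957, 432, 0]) cube([54, 36, 361]);
translate([494, 432, 0]) cube([463, 36, 54]);
translate([494, 432, 307]) cube([463, 36, 54]);


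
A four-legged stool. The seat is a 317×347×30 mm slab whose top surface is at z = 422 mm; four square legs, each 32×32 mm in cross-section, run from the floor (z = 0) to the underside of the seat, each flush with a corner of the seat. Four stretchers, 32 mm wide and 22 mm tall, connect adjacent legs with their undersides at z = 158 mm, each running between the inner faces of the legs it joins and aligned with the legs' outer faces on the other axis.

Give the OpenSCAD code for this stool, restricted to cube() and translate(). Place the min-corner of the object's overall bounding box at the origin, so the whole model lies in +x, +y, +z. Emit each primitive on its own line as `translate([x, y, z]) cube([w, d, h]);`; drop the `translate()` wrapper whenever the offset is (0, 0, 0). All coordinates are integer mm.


// leg_h = 422 - 30 = 392
// stretcher span = 317 - 2*32 = 253
translate([0, 0, 392]) cube([317, 347, 30]);
cube([32, 32, 392]);
translate([285, 0, 0]) cube([32, 32, 392]);
translate([0, 315, 0]) cube([32, 32, 392]);
translate([285, 315, 0]) cube([32, 32, 392]);
translate([32, 0, 158]) cube([253, 32, 22]);
translate([32, 315, 158]) cube([253, 32, 22]);
translate([0, 32, 158]) cube([32, 283, 22]);
translate([285, 32, 158]) cube([32, 283, 22]);
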